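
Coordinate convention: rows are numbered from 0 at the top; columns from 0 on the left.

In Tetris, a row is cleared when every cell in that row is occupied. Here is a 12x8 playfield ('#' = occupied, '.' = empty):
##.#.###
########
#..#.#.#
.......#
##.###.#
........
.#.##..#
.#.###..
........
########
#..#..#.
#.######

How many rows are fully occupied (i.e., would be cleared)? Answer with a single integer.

Check each row:
  row 0: 2 empty cells -> not full
  row 1: 0 empty cells -> FULL (clear)
  row 2: 4 empty cells -> not full
  row 3: 7 empty cells -> not full
  row 4: 2 empty cells -> not full
  row 5: 8 empty cells -> not full
  row 6: 4 empty cells -> not full
  row 7: 4 empty cells -> not full
  row 8: 8 empty cells -> not full
  row 9: 0 empty cells -> FULL (clear)
  row 10: 5 empty cells -> not full
  row 11: 1 empty cell -> not full
Total rows cleared: 2

Answer: 2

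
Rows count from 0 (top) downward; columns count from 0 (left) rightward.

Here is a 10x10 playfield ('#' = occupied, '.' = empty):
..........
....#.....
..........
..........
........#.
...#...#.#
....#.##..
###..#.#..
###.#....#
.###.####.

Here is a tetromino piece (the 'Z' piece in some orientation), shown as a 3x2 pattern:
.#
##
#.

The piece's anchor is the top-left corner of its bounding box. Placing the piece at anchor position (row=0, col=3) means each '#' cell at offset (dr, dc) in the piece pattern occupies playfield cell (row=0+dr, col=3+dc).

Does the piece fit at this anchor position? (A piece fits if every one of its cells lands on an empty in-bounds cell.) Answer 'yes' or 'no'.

Check each piece cell at anchor (0, 3):
  offset (0,1) -> (0,4): empty -> OK
  offset (1,0) -> (1,3): empty -> OK
  offset (1,1) -> (1,4): occupied ('#') -> FAIL
  offset (2,0) -> (2,3): empty -> OK
All cells valid: no

Answer: no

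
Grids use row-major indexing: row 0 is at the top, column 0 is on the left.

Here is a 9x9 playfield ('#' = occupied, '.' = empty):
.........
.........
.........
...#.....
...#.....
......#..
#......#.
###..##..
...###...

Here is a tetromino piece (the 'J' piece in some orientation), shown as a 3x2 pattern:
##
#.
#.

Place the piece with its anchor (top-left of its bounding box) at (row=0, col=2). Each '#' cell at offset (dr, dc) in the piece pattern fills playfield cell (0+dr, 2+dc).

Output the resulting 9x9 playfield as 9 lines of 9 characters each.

Answer: ..##.....
..#......
..#......
...#.....
...#.....
......#..
#......#.
###..##..
...###...

Derivation:
Fill (0+0,2+0) = (0,2)
Fill (0+0,2+1) = (0,3)
Fill (0+1,2+0) = (1,2)
Fill (0+2,2+0) = (2,2)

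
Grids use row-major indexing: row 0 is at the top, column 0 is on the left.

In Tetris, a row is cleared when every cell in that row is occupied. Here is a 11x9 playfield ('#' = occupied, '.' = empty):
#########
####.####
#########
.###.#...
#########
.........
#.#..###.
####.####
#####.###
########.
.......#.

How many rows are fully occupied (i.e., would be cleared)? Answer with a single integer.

Answer: 3

Derivation:
Check each row:
  row 0: 0 empty cells -> FULL (clear)
  row 1: 1 empty cell -> not full
  row 2: 0 empty cells -> FULL (clear)
  row 3: 5 empty cells -> not full
  row 4: 0 empty cells -> FULL (clear)
  row 5: 9 empty cells -> not full
  row 6: 4 empty cells -> not full
  row 7: 1 empty cell -> not full
  row 8: 1 empty cell -> not full
  row 9: 1 empty cell -> not full
  row 10: 8 empty cells -> not full
Total rows cleared: 3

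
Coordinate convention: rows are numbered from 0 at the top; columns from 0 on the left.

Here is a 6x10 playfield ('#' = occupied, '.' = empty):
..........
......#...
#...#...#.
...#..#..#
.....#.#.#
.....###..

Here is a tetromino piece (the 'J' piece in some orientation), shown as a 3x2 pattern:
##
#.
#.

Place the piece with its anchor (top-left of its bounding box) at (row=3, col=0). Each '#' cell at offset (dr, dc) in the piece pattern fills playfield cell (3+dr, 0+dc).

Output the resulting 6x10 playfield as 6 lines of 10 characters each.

Fill (3+0,0+0) = (3,0)
Fill (3+0,0+1) = (3,1)
Fill (3+1,0+0) = (4,0)
Fill (3+2,0+0) = (5,0)

Answer: ..........
......#...
#...#...#.
##.#..#..#
#....#.#.#
#....###..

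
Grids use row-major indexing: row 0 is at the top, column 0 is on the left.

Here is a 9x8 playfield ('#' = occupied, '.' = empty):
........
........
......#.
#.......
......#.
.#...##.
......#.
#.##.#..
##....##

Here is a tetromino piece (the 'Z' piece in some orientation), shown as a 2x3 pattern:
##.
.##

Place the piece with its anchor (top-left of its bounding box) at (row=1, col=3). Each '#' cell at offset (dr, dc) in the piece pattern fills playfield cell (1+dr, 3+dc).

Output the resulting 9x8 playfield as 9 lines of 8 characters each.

Fill (1+0,3+0) = (1,3)
Fill (1+0,3+1) = (1,4)
Fill (1+1,3+1) = (2,4)
Fill (1+1,3+2) = (2,5)

Answer: ........
...##...
....###.
#.......
......#.
.#...##.
......#.
#.##.#..
##....##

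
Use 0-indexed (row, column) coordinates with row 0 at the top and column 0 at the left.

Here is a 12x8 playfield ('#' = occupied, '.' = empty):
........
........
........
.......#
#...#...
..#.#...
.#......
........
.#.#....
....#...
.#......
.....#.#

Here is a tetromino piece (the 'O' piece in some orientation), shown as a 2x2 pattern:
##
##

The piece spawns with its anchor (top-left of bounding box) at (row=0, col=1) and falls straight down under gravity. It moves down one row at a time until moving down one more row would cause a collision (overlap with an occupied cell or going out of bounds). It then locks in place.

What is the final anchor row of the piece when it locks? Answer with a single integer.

Answer: 3

Derivation:
Spawn at (row=0, col=1). Try each row:
  row 0: fits
  row 1: fits
  row 2: fits
  row 3: fits
  row 4: blocked -> lock at row 3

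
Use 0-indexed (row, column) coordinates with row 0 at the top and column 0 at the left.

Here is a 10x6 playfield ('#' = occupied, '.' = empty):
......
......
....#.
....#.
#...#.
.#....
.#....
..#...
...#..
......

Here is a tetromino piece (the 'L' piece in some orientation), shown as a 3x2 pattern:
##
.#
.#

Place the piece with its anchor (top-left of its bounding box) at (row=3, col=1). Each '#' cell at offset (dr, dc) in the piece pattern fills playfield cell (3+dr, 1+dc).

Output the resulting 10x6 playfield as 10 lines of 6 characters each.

Fill (3+0,1+0) = (3,1)
Fill (3+0,1+1) = (3,2)
Fill (3+1,1+1) = (4,2)
Fill (3+2,1+1) = (5,2)

Answer: ......
......
....#.
.##.#.
#.#.#.
.##...
.#....
..#...
...#..
......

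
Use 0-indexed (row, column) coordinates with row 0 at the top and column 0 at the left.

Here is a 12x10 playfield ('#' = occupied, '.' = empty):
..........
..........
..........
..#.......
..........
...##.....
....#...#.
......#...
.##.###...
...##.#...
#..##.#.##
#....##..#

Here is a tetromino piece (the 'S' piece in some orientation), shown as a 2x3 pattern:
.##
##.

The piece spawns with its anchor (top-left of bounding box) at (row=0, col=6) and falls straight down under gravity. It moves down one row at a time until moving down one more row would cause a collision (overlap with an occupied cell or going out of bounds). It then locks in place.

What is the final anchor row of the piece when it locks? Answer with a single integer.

Spawn at (row=0, col=6). Try each row:
  row 0: fits
  row 1: fits
  row 2: fits
  row 3: fits
  row 4: fits
  row 5: fits
  row 6: blocked -> lock at row 5

Answer: 5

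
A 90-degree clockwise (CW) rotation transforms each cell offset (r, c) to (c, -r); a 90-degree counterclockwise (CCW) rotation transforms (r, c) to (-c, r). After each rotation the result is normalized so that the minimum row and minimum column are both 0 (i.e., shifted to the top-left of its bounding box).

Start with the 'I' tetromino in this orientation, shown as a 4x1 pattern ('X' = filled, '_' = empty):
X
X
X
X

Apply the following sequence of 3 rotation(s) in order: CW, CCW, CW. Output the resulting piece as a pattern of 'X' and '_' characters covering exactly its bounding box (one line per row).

Answer: XXXX

Derivation:
Start:
X
X
X
X
After rotation 1 (CW):
XXXX
After rotation 2 (CCW):
X
X
X
X
After rotation 3 (CW):
XXXX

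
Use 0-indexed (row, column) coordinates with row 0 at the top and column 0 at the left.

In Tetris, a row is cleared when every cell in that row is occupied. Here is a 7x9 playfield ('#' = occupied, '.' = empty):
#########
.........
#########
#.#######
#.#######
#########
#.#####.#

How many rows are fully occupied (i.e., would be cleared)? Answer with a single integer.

Check each row:
  row 0: 0 empty cells -> FULL (clear)
  row 1: 9 empty cells -> not full
  row 2: 0 empty cells -> FULL (clear)
  row 3: 1 empty cell -> not full
  row 4: 1 empty cell -> not full
  row 5: 0 empty cells -> FULL (clear)
  row 6: 2 empty cells -> not full
Total rows cleared: 3

Answer: 3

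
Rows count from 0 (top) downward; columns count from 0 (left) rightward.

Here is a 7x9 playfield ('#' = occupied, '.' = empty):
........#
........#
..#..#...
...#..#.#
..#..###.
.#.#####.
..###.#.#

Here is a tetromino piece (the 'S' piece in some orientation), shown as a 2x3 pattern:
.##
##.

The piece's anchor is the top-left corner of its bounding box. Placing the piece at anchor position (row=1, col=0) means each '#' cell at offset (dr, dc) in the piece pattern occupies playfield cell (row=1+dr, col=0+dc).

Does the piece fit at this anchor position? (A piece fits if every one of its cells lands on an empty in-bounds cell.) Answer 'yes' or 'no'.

Answer: yes

Derivation:
Check each piece cell at anchor (1, 0):
  offset (0,1) -> (1,1): empty -> OK
  offset (0,2) -> (1,2): empty -> OK
  offset (1,0) -> (2,0): empty -> OK
  offset (1,1) -> (2,1): empty -> OK
All cells valid: yes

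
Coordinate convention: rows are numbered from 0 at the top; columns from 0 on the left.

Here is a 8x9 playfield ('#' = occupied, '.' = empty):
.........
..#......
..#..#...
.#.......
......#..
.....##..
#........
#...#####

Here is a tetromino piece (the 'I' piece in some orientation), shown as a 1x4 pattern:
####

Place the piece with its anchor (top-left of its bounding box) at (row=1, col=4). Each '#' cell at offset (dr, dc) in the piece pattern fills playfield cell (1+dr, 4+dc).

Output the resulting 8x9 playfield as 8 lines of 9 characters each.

Fill (1+0,4+0) = (1,4)
Fill (1+0,4+1) = (1,5)
Fill (1+0,4+2) = (1,6)
Fill (1+0,4+3) = (1,7)

Answer: .........
..#.####.
..#..#...
.#.......
......#..
.....##..
#........
#...#####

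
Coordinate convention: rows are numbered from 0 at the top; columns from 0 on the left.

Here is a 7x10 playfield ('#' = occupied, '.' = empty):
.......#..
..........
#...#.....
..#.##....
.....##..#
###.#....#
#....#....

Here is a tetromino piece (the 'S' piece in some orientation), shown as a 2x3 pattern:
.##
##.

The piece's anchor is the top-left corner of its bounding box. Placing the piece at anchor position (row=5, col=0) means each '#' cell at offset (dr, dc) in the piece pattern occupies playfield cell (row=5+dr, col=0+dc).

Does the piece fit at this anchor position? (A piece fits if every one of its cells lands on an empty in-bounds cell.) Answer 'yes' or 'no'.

Check each piece cell at anchor (5, 0):
  offset (0,1) -> (5,1): occupied ('#') -> FAIL
  offset (0,2) -> (5,2): occupied ('#') -> FAIL
  offset (1,0) -> (6,0): occupied ('#') -> FAIL
  offset (1,1) -> (6,1): empty -> OK
All cells valid: no

Answer: no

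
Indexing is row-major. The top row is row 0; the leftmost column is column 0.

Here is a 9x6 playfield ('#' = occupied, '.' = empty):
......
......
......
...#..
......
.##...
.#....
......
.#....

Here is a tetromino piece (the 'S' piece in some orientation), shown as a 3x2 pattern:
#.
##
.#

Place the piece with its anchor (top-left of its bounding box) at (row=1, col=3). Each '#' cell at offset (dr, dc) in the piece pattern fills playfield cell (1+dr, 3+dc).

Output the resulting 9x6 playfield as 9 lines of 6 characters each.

Fill (1+0,3+0) = (1,3)
Fill (1+1,3+0) = (2,3)
Fill (1+1,3+1) = (2,4)
Fill (1+2,3+1) = (3,4)

Answer: ......
...#..
...##.
...##.
......
.##...
.#....
......
.#....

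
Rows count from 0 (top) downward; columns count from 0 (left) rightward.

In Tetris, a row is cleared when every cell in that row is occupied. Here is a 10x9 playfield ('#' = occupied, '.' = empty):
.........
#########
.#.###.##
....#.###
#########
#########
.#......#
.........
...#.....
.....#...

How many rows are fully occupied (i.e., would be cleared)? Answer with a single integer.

Check each row:
  row 0: 9 empty cells -> not full
  row 1: 0 empty cells -> FULL (clear)
  row 2: 3 empty cells -> not full
  row 3: 5 empty cells -> not full
  row 4: 0 empty cells -> FULL (clear)
  row 5: 0 empty cells -> FULL (clear)
  row 6: 7 empty cells -> not full
  row 7: 9 empty cells -> not full
  row 8: 8 empty cells -> not full
  row 9: 8 empty cells -> not full
Total rows cleared: 3

Answer: 3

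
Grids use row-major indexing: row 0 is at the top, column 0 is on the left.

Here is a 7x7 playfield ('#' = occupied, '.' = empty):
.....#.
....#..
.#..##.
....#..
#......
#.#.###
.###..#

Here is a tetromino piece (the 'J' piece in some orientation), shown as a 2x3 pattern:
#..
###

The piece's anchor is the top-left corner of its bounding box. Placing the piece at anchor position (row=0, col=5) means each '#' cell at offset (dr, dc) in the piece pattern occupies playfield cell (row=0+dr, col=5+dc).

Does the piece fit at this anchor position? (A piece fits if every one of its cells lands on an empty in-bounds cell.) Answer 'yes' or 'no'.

Answer: no

Derivation:
Check each piece cell at anchor (0, 5):
  offset (0,0) -> (0,5): occupied ('#') -> FAIL
  offset (1,0) -> (1,5): empty -> OK
  offset (1,1) -> (1,6): empty -> OK
  offset (1,2) -> (1,7): out of bounds -> FAIL
All cells valid: no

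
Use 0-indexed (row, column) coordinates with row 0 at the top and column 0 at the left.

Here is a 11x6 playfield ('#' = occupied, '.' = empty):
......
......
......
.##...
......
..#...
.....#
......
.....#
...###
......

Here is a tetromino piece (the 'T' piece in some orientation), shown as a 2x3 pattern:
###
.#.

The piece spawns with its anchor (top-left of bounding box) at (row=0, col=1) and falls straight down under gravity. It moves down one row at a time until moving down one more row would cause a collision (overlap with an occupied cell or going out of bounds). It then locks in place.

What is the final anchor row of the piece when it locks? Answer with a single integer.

Answer: 1

Derivation:
Spawn at (row=0, col=1). Try each row:
  row 0: fits
  row 1: fits
  row 2: blocked -> lock at row 1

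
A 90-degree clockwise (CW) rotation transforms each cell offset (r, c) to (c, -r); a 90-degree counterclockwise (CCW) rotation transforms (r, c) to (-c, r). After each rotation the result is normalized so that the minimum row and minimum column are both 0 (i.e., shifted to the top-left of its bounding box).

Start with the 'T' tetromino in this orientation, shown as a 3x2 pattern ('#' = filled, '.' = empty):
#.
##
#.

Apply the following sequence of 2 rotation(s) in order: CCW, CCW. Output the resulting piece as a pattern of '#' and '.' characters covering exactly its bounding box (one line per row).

Answer: .#
##
.#

Derivation:
Start:
#.
##
#.
After rotation 1 (CCW):
.#.
###
After rotation 2 (CCW):
.#
##
.#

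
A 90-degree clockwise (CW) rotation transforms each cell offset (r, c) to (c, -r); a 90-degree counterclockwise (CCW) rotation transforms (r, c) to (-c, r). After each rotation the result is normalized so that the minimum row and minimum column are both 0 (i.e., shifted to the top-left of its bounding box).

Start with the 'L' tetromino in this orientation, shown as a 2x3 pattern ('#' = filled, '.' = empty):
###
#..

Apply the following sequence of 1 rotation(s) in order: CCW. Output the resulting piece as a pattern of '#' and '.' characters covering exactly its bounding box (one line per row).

Start:
###
#..
After rotation 1 (CCW):
#.
#.
##

Answer: #.
#.
##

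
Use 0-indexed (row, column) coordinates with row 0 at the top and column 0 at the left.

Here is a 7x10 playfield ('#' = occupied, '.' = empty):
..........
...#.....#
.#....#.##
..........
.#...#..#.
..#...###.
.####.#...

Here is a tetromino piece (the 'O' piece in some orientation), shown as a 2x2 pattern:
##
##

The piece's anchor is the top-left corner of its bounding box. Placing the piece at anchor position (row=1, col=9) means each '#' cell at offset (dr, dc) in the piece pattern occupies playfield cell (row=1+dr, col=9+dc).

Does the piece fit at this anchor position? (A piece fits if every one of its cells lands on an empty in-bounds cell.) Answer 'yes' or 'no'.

Check each piece cell at anchor (1, 9):
  offset (0,0) -> (1,9): occupied ('#') -> FAIL
  offset (0,1) -> (1,10): out of bounds -> FAIL
  offset (1,0) -> (2,9): occupied ('#') -> FAIL
  offset (1,1) -> (2,10): out of bounds -> FAIL
All cells valid: no

Answer: no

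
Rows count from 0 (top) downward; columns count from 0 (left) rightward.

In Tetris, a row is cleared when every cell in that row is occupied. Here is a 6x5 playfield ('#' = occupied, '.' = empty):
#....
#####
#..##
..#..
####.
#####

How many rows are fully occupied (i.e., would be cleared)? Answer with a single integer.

Answer: 2

Derivation:
Check each row:
  row 0: 4 empty cells -> not full
  row 1: 0 empty cells -> FULL (clear)
  row 2: 2 empty cells -> not full
  row 3: 4 empty cells -> not full
  row 4: 1 empty cell -> not full
  row 5: 0 empty cells -> FULL (clear)
Total rows cleared: 2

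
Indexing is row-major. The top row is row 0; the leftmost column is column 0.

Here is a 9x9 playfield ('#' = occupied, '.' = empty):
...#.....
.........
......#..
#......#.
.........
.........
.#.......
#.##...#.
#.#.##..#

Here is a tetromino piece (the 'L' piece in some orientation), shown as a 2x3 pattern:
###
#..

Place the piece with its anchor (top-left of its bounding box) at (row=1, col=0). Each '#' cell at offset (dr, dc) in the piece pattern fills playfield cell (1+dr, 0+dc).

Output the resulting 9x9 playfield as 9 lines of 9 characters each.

Answer: ...#.....
###......
#.....#..
#......#.
.........
.........
.#.......
#.##...#.
#.#.##..#

Derivation:
Fill (1+0,0+0) = (1,0)
Fill (1+0,0+1) = (1,1)
Fill (1+0,0+2) = (1,2)
Fill (1+1,0+0) = (2,0)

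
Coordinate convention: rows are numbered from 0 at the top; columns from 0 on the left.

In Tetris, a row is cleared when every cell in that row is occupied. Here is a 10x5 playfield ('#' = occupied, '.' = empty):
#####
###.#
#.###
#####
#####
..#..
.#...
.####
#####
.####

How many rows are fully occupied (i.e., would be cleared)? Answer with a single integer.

Check each row:
  row 0: 0 empty cells -> FULL (clear)
  row 1: 1 empty cell -> not full
  row 2: 1 empty cell -> not full
  row 3: 0 empty cells -> FULL (clear)
  row 4: 0 empty cells -> FULL (clear)
  row 5: 4 empty cells -> not full
  row 6: 4 empty cells -> not full
  row 7: 1 empty cell -> not full
  row 8: 0 empty cells -> FULL (clear)
  row 9: 1 empty cell -> not full
Total rows cleared: 4

Answer: 4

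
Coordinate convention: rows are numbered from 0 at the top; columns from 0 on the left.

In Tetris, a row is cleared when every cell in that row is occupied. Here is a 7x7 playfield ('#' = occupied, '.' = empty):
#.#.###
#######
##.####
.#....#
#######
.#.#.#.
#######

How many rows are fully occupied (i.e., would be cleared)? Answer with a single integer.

Check each row:
  row 0: 2 empty cells -> not full
  row 1: 0 empty cells -> FULL (clear)
  row 2: 1 empty cell -> not full
  row 3: 5 empty cells -> not full
  row 4: 0 empty cells -> FULL (clear)
  row 5: 4 empty cells -> not full
  row 6: 0 empty cells -> FULL (clear)
Total rows cleared: 3

Answer: 3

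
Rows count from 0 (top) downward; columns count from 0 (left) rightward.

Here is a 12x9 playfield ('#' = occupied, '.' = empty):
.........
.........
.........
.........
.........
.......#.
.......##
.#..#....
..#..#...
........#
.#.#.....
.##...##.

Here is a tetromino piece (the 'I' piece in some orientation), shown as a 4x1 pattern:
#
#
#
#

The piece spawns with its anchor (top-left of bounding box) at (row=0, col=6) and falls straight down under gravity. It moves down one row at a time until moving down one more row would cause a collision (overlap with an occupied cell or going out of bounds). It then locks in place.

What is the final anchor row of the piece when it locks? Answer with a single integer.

Spawn at (row=0, col=6). Try each row:
  row 0: fits
  row 1: fits
  row 2: fits
  row 3: fits
  row 4: fits
  row 5: fits
  row 6: fits
  row 7: fits
  row 8: blocked -> lock at row 7

Answer: 7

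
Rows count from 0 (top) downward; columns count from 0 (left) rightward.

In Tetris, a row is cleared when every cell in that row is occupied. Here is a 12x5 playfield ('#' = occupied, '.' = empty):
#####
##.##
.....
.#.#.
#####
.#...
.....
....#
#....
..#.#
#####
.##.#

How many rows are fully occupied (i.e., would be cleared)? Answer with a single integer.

Check each row:
  row 0: 0 empty cells -> FULL (clear)
  row 1: 1 empty cell -> not full
  row 2: 5 empty cells -> not full
  row 3: 3 empty cells -> not full
  row 4: 0 empty cells -> FULL (clear)
  row 5: 4 empty cells -> not full
  row 6: 5 empty cells -> not full
  row 7: 4 empty cells -> not full
  row 8: 4 empty cells -> not full
  row 9: 3 empty cells -> not full
  row 10: 0 empty cells -> FULL (clear)
  row 11: 2 empty cells -> not full
Total rows cleared: 3

Answer: 3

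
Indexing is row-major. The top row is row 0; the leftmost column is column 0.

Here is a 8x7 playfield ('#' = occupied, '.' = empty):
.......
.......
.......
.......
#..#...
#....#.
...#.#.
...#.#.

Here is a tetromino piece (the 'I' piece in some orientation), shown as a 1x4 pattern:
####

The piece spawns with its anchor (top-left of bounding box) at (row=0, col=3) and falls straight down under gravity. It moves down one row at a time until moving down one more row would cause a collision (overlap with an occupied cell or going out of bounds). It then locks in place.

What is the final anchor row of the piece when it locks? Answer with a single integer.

Answer: 3

Derivation:
Spawn at (row=0, col=3). Try each row:
  row 0: fits
  row 1: fits
  row 2: fits
  row 3: fits
  row 4: blocked -> lock at row 3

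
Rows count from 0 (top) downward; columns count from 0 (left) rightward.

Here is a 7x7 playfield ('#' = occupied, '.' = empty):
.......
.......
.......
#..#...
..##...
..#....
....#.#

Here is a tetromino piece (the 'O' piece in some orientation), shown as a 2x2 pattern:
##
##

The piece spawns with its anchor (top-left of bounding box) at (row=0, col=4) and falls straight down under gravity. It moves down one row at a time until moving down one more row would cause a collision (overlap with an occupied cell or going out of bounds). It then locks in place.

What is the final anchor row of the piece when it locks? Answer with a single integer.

Answer: 4

Derivation:
Spawn at (row=0, col=4). Try each row:
  row 0: fits
  row 1: fits
  row 2: fits
  row 3: fits
  row 4: fits
  row 5: blocked -> lock at row 4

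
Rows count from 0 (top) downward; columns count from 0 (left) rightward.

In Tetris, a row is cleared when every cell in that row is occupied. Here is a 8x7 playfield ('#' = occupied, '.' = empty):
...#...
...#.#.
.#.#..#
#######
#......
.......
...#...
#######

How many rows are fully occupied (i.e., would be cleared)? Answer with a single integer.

Check each row:
  row 0: 6 empty cells -> not full
  row 1: 5 empty cells -> not full
  row 2: 4 empty cells -> not full
  row 3: 0 empty cells -> FULL (clear)
  row 4: 6 empty cells -> not full
  row 5: 7 empty cells -> not full
  row 6: 6 empty cells -> not full
  row 7: 0 empty cells -> FULL (clear)
Total rows cleared: 2

Answer: 2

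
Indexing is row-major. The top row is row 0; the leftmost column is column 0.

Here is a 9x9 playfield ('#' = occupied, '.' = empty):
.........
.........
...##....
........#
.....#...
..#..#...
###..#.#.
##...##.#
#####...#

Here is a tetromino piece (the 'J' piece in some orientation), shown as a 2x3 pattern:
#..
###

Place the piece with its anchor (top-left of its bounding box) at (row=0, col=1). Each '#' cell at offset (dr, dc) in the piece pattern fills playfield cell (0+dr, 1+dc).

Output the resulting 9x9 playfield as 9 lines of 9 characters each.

Answer: .#.......
.###.....
...##....
........#
.....#...
..#..#...
###..#.#.
##...##.#
#####...#

Derivation:
Fill (0+0,1+0) = (0,1)
Fill (0+1,1+0) = (1,1)
Fill (0+1,1+1) = (1,2)
Fill (0+1,1+2) = (1,3)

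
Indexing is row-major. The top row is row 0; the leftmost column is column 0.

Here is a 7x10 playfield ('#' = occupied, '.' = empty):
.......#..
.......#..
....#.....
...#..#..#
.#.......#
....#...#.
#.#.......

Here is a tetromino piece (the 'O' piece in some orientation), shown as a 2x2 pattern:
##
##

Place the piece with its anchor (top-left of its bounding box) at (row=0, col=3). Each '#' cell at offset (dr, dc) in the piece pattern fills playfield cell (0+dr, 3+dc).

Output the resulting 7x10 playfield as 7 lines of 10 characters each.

Answer: ...##..#..
...##..#..
....#.....
...#..#..#
.#.......#
....#...#.
#.#.......

Derivation:
Fill (0+0,3+0) = (0,3)
Fill (0+0,3+1) = (0,4)
Fill (0+1,3+0) = (1,3)
Fill (0+1,3+1) = (1,4)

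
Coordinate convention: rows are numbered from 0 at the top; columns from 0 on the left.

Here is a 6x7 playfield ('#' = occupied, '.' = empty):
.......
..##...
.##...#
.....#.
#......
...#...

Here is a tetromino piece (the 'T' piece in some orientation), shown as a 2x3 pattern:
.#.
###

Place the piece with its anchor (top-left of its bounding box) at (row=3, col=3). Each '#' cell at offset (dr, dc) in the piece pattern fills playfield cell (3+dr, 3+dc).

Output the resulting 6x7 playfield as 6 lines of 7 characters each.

Fill (3+0,3+1) = (3,4)
Fill (3+1,3+0) = (4,3)
Fill (3+1,3+1) = (4,4)
Fill (3+1,3+2) = (4,5)

Answer: .......
..##...
.##...#
....##.
#..###.
...#...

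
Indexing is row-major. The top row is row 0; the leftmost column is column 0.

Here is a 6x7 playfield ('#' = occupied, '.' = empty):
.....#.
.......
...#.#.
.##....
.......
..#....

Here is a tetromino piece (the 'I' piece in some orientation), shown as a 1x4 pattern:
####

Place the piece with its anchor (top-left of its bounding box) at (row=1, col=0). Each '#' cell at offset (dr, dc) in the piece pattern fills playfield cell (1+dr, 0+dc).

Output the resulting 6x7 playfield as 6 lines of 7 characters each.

Answer: .....#.
####...
...#.#.
.##....
.......
..#....

Derivation:
Fill (1+0,0+0) = (1,0)
Fill (1+0,0+1) = (1,1)
Fill (1+0,0+2) = (1,2)
Fill (1+0,0+3) = (1,3)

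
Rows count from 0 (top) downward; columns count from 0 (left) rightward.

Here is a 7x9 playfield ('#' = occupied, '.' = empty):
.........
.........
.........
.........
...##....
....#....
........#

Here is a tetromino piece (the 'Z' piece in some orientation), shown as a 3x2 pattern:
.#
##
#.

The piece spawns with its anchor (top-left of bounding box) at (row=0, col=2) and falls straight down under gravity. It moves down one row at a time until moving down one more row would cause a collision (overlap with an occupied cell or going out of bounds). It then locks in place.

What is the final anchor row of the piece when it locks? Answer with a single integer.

Answer: 2

Derivation:
Spawn at (row=0, col=2). Try each row:
  row 0: fits
  row 1: fits
  row 2: fits
  row 3: blocked -> lock at row 2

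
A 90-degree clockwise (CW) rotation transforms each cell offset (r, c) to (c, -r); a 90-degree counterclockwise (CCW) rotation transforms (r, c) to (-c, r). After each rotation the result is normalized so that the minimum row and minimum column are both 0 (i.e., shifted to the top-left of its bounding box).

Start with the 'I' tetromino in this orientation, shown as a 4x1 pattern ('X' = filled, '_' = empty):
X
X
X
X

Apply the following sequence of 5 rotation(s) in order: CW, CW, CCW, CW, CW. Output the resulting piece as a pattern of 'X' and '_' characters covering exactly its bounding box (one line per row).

Answer: XXXX

Derivation:
Start:
X
X
X
X
After rotation 1 (CW):
XXXX
After rotation 2 (CW):
X
X
X
X
After rotation 3 (CCW):
XXXX
After rotation 4 (CW):
X
X
X
X
After rotation 5 (CW):
XXXX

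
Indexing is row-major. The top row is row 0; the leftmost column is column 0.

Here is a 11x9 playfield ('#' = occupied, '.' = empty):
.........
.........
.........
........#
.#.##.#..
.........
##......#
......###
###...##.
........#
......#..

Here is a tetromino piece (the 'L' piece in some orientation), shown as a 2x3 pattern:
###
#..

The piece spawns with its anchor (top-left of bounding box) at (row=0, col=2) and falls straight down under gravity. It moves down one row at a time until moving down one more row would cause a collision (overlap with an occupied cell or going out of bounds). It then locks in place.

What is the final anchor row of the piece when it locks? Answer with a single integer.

Answer: 3

Derivation:
Spawn at (row=0, col=2). Try each row:
  row 0: fits
  row 1: fits
  row 2: fits
  row 3: fits
  row 4: blocked -> lock at row 3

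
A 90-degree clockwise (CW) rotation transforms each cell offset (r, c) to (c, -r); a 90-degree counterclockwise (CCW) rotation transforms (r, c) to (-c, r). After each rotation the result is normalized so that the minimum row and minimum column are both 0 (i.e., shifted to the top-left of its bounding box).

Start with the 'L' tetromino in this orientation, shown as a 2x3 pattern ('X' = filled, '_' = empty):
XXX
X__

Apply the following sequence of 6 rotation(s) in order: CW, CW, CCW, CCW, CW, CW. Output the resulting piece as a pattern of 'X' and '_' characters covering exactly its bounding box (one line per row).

Start:
XXX
X__
After rotation 1 (CW):
XX
_X
_X
After rotation 2 (CW):
__X
XXX
After rotation 3 (CCW):
XX
_X
_X
After rotation 4 (CCW):
XXX
X__
After rotation 5 (CW):
XX
_X
_X
After rotation 6 (CW):
__X
XXX

Answer: __X
XXX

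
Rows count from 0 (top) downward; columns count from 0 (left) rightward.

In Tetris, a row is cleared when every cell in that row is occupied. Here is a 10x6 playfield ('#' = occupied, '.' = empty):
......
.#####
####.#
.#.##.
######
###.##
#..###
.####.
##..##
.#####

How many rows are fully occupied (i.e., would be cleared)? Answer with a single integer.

Answer: 1

Derivation:
Check each row:
  row 0: 6 empty cells -> not full
  row 1: 1 empty cell -> not full
  row 2: 1 empty cell -> not full
  row 3: 3 empty cells -> not full
  row 4: 0 empty cells -> FULL (clear)
  row 5: 1 empty cell -> not full
  row 6: 2 empty cells -> not full
  row 7: 2 empty cells -> not full
  row 8: 2 empty cells -> not full
  row 9: 1 empty cell -> not full
Total rows cleared: 1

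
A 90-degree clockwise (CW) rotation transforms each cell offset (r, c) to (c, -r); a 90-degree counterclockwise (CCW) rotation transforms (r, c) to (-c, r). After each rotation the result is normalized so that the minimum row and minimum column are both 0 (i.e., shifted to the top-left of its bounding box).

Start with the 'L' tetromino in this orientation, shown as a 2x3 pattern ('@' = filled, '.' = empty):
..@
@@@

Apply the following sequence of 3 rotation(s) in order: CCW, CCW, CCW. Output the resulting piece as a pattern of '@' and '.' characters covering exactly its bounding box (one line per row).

Start:
..@
@@@
After rotation 1 (CCW):
@@
.@
.@
After rotation 2 (CCW):
@@@
@..
After rotation 3 (CCW):
@.
@.
@@

Answer: @.
@.
@@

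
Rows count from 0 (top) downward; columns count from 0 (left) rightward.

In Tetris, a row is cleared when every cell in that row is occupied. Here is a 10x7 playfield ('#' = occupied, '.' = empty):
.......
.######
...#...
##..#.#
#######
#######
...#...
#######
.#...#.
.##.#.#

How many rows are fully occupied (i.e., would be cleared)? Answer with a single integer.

Check each row:
  row 0: 7 empty cells -> not full
  row 1: 1 empty cell -> not full
  row 2: 6 empty cells -> not full
  row 3: 3 empty cells -> not full
  row 4: 0 empty cells -> FULL (clear)
  row 5: 0 empty cells -> FULL (clear)
  row 6: 6 empty cells -> not full
  row 7: 0 empty cells -> FULL (clear)
  row 8: 5 empty cells -> not full
  row 9: 3 empty cells -> not full
Total rows cleared: 3

Answer: 3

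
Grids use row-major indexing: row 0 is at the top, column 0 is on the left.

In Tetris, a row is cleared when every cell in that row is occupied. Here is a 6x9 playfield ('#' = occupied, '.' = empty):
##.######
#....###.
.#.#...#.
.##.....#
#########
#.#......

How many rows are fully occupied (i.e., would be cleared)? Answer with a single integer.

Answer: 1

Derivation:
Check each row:
  row 0: 1 empty cell -> not full
  row 1: 5 empty cells -> not full
  row 2: 6 empty cells -> not full
  row 3: 6 empty cells -> not full
  row 4: 0 empty cells -> FULL (clear)
  row 5: 7 empty cells -> not full
Total rows cleared: 1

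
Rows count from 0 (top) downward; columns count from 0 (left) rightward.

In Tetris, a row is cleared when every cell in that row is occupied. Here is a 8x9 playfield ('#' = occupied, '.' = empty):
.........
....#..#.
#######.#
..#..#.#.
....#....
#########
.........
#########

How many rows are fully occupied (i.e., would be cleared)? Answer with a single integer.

Answer: 2

Derivation:
Check each row:
  row 0: 9 empty cells -> not full
  row 1: 7 empty cells -> not full
  row 2: 1 empty cell -> not full
  row 3: 6 empty cells -> not full
  row 4: 8 empty cells -> not full
  row 5: 0 empty cells -> FULL (clear)
  row 6: 9 empty cells -> not full
  row 7: 0 empty cells -> FULL (clear)
Total rows cleared: 2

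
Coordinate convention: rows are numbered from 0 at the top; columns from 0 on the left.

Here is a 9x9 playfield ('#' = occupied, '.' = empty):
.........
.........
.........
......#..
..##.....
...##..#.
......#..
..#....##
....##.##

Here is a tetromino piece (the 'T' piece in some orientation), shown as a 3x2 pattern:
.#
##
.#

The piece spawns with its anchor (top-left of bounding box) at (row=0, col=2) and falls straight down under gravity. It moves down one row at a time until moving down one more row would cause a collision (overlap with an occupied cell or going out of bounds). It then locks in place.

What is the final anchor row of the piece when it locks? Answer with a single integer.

Answer: 1

Derivation:
Spawn at (row=0, col=2). Try each row:
  row 0: fits
  row 1: fits
  row 2: blocked -> lock at row 1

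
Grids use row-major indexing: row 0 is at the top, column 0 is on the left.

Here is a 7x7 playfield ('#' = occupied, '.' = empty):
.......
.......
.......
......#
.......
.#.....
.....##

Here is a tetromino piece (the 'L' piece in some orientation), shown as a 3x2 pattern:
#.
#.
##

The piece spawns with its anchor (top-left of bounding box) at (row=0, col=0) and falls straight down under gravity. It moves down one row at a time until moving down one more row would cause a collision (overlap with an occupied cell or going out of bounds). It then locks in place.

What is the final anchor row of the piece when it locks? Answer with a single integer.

Answer: 2

Derivation:
Spawn at (row=0, col=0). Try each row:
  row 0: fits
  row 1: fits
  row 2: fits
  row 3: blocked -> lock at row 2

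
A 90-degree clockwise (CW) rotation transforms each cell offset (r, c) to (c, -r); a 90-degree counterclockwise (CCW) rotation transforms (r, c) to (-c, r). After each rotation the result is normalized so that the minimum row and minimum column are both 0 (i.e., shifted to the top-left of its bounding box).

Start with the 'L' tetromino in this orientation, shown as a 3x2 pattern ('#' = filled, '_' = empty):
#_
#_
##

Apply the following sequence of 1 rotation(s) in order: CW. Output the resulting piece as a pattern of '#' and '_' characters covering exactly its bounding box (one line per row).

Answer: ###
#__

Derivation:
Start:
#_
#_
##
After rotation 1 (CW):
###
#__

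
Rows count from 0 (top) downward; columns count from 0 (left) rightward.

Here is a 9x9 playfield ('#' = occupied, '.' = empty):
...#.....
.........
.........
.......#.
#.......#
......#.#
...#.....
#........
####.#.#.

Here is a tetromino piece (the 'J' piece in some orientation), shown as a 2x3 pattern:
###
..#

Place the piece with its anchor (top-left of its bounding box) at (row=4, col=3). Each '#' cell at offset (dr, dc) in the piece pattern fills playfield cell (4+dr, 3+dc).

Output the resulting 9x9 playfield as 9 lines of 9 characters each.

Fill (4+0,3+0) = (4,3)
Fill (4+0,3+1) = (4,4)
Fill (4+0,3+2) = (4,5)
Fill (4+1,3+2) = (5,5)

Answer: ...#.....
.........
.........
.......#.
#..###..#
.....##.#
...#.....
#........
####.#.#.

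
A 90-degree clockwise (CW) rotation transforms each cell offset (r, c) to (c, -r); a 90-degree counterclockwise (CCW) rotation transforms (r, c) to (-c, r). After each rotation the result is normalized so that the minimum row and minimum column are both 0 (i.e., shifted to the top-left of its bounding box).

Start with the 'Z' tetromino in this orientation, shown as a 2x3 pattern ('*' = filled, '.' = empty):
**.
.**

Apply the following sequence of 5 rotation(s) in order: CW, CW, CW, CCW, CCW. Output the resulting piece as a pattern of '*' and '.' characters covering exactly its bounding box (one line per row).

Start:
**.
.**
After rotation 1 (CW):
.*
**
*.
After rotation 2 (CW):
**.
.**
After rotation 3 (CW):
.*
**
*.
After rotation 4 (CCW):
**.
.**
After rotation 5 (CCW):
.*
**
*.

Answer: .*
**
*.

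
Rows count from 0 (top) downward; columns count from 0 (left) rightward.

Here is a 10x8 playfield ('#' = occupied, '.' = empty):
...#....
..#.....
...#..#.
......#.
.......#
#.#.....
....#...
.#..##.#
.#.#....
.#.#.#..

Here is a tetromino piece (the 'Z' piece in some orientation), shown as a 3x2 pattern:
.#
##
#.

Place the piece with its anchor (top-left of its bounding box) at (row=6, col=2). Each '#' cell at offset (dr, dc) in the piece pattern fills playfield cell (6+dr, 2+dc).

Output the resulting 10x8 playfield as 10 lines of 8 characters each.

Fill (6+0,2+1) = (6,3)
Fill (6+1,2+0) = (7,2)
Fill (6+1,2+1) = (7,3)
Fill (6+2,2+0) = (8,2)

Answer: ...#....
..#.....
...#..#.
......#.
.......#
#.#.....
...##...
.#####.#
.###....
.#.#.#..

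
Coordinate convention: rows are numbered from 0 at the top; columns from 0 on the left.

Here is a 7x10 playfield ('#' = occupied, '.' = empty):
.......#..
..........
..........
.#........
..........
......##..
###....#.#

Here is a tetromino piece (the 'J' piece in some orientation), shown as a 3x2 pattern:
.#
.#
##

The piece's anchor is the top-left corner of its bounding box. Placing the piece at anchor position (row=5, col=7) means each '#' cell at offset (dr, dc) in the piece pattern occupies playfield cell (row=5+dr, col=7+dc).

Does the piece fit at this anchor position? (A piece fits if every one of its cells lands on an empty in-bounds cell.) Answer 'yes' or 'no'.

Check each piece cell at anchor (5, 7):
  offset (0,1) -> (5,8): empty -> OK
  offset (1,1) -> (6,8): empty -> OK
  offset (2,0) -> (7,7): out of bounds -> FAIL
  offset (2,1) -> (7,8): out of bounds -> FAIL
All cells valid: no

Answer: no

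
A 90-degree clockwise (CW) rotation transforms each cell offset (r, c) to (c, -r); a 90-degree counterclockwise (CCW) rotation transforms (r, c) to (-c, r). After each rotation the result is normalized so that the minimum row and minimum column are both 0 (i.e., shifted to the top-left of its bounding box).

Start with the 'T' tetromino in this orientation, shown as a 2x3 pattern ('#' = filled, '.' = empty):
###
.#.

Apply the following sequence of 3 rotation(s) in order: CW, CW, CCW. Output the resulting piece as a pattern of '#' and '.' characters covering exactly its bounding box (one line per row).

Answer: .#
##
.#

Derivation:
Start:
###
.#.
After rotation 1 (CW):
.#
##
.#
After rotation 2 (CW):
.#.
###
After rotation 3 (CCW):
.#
##
.#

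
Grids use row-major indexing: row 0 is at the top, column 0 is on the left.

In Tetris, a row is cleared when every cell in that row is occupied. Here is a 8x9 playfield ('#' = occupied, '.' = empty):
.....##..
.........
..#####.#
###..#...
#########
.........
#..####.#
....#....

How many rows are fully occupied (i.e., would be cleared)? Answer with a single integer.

Check each row:
  row 0: 7 empty cells -> not full
  row 1: 9 empty cells -> not full
  row 2: 3 empty cells -> not full
  row 3: 5 empty cells -> not full
  row 4: 0 empty cells -> FULL (clear)
  row 5: 9 empty cells -> not full
  row 6: 3 empty cells -> not full
  row 7: 8 empty cells -> not full
Total rows cleared: 1

Answer: 1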